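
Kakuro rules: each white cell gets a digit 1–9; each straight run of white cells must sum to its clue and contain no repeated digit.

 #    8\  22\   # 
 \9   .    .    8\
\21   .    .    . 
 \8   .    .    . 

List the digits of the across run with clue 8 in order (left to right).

Only 5 fits R3C2 under both its across sum 8 and down sum 22.
Given what's placed, R1C2 must be 8 to fit the 9 across and 22 down.
R2C2 = 22 − 13 = 9 completes the 22 down.
R1C1 = 9 − 8 = 1 completes the 9 across.
R3C1 = 2: the only remaining digit allowed by both the 8 across and the 8 down.
R3C3 = 8 − 7 = 1 completes the 8 across.
R2C1 = 8 − 3 = 5 completes the 8 down.
R2C3 = 21 − 14 = 7 completes the 21 across.

2 5 1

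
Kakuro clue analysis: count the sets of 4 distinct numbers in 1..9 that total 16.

4 distinct digits from 1–9 sum between 10 and 30.

8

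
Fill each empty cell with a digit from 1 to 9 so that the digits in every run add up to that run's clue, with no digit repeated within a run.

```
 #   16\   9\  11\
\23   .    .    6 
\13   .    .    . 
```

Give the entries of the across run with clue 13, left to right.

23 in 3 cells must be {6,8,9}; 16 in 2 cells must be {7,9}.
Given what's placed, R1C1 must be 9 to fit the 23 across and 16 down.
R1C2 = 23 − 15 = 8 completes the 23 across.
R2C1 = 16 − 9 = 7 completes the 16 down.
R2C2 = 9 − 8 = 1 completes the 9 down.
R2C3 = 13 − 8 = 5 completes the 13 across.

7 1 5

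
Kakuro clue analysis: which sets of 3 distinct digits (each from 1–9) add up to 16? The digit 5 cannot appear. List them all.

3 distinct digits from 1–9 sum between 6 and 24.
Dropping sets that contain 5.

{1,6,9}; {1,7,8}; {2,6,8}; {3,4,9}; {3,6,7}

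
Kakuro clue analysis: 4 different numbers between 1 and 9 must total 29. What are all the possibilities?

{5,7,8,9}

4 distinct digits from 1–9 sum between 10 and 30.
Only one set works: {5,7,8,9}.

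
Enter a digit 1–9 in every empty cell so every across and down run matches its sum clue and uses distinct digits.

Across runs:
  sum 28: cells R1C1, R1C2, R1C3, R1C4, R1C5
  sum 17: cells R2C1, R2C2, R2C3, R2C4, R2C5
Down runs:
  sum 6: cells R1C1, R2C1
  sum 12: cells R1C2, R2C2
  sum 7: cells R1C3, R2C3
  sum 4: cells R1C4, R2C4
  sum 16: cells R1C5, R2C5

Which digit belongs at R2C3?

1

4 in 2 cells must be {1,3}; 16 in 2 cells must be {7,9}.
Only 7 fits R2C5 under both its across sum 17 and down sum 16.
R1C5 = 16 − 7 = 9 completes the 16 down.
Nothing is forced directly, so branch on R2C2, whose candidates are 3 or 4. If R2C2 = 3: then R1C2 would have to be in {1,2,3,4,5,6,7,8} for the 28 across but in {9} for the 12 down — contradiction. So R2C2 = 4.
R1C2 = 12 − 4 = 8 completes the 12 down.
No cell is forced outright now. R2C1 can only be 1 or 2 (the digits allowed by both its 17 across and its 6 down). If R2C1 = 1: that forces R1C1 = 5, after which R1C4 would have to be in {2,4} for the 28 across but in {1,3} for the 4 down — contradiction. So R2C1 = 2.
R1C1 = 6 − 2 = 4 completes the 6 down.
Given what's placed, R1C4 must be 1 to fit the 28 across and 4 down.
R2C4 = 4 − 1 = 3 completes the 4 down.
R1C3 = 28 − 22 = 6 completes the 28 across.
R2C3 = 17 − 16 = 1 completes the 17 across.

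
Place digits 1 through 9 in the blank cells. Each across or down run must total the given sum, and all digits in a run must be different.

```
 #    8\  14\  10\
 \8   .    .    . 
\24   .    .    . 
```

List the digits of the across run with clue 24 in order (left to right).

24 in 3 cells must be {7,8,9}.
The 8 across and the 14 down share only 5, so R1C2 = 5.
The 24 across and the 8 down share only 7, so R2C1 = 7.
R2C2 = 14 − 5 = 9 completes the 14 down.
R2C3 = 24 − 16 = 8 completes the 24 across.
R1C1 = 8 − 7 = 1 completes the 8 down.
R1C3 = 8 − 6 = 2 completes the 8 across.

7 9 8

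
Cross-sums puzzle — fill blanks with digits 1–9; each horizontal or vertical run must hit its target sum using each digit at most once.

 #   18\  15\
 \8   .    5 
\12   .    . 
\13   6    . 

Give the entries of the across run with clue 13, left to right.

6 7

R1C1 = 8 − 5 = 3 completes the 8 across.
R2C1 = 18 − 9 = 9 completes the 18 down.
R2C2 = 12 − 9 = 3 completes the 12 across.
R3C2 = 13 − 6 = 7 completes the 13 across.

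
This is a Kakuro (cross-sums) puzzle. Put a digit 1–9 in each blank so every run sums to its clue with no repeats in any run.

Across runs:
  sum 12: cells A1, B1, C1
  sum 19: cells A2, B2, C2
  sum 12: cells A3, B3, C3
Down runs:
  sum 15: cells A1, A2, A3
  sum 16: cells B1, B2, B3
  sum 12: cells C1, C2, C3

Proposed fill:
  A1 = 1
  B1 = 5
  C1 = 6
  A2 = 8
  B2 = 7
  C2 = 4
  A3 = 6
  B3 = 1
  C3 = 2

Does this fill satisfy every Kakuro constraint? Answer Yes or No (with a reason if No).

No — the across run A3–C3 sums to 9, not 12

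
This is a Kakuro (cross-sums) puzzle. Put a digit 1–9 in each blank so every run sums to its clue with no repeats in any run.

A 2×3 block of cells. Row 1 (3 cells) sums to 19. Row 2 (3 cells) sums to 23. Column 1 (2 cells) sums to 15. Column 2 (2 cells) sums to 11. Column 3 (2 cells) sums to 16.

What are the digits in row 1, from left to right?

9 3 7

23 in 3 cells must be {6,8,9}; 16 in 2 cells must be {7,9}.
The 23 across and the 16 down share only 9, so (2,3) = 9.
(1,3) = 16 − 9 = 7 completes the 16 down.
Nothing is forced directly, so branch on (2,1), whose candidates are 6 or 8. If (2,1) = 8: then (1,1) would have to be in {3,4,8,9} for the 19 across but in {7} for the 15 down — contradiction. So (2,1) = 6.
(1,1) = 15 − 6 = 9 completes the 15 down.
(1,2) = 19 − 16 = 3 completes the 19 across.
(2,2) = 23 − 15 = 8 completes the 23 across.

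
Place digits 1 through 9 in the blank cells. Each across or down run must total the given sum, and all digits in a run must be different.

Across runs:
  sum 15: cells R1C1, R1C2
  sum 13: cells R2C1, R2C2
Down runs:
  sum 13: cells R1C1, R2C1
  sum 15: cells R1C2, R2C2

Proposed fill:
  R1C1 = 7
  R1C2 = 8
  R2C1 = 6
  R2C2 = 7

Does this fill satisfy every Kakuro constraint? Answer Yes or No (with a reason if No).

Across: 7+8=15; 6+7=13. Down: 7+6=13; 8+7=15. No digit repeats within any run.

Yes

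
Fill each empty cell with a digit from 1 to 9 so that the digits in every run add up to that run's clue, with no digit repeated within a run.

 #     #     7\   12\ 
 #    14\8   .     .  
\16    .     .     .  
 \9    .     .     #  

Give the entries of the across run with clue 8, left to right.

1 7

7 in 3 cells must be {1,2,4}.
Nothing is forced directly, so branch on R1C2, whose candidates are 1 or 2. If R1C2 = 2: then R1C3 would have to be in {6} for the 8 across but in {3,4,5,7,8,9} for the 12 down — contradiction. So R1C2 = 1.
R1C3 = 8 − 1 = 7 completes the 8 across.
R2C3 = 12 − 7 = 5 completes the 12 down.
No cell is forced outright now. R2C1 can only be 8 or 9 (the digits allowed by both its 16 across and its 14 down). If R2C1 = 8: then R2C2 would have to be in {3} for the 16 across but in {2,4} for the 7 down — contradiction. So R2C1 = 9.
R2C2 = 16 − 14 = 2 completes the 16 across.
R3C1 = 14 − 9 = 5 completes the 14 down.
R3C2 = 9 − 5 = 4 completes the 9 across.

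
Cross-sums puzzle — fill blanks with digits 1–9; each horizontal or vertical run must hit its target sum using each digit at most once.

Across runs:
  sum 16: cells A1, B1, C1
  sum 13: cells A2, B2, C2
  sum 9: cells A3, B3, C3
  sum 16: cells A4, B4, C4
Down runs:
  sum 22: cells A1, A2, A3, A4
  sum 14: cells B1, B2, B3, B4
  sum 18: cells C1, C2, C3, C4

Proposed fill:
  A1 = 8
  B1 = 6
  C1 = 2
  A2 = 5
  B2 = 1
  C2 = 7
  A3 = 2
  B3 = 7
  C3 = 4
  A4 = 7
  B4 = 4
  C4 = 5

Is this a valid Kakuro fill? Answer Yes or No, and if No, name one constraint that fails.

No — the across run A3–C3 sums to 13, not 9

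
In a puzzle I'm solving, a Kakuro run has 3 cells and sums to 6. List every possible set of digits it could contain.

3 distinct digits from 1–9 sum between 6 and 24.
Only one set works: {1,2,3}.

{1,2,3}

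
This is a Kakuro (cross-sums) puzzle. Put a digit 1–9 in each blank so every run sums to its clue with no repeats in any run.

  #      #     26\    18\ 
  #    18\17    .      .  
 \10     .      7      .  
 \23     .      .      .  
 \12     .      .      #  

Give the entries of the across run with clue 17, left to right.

8 9

17 in 2 cells must be {8,9}; 23 in 3 cells must be {6,8,9}.
Nothing is forced directly, so branch on R2C1, whose candidates are 1 or 2. If R2C1 = 1: that forces R2C3 = 2, R3C3 = 9, after which R1C3 would have to be in {8,9} for the 17 across but in {7} for the 18 down — contradiction. So R2C1 = 2.
R2C3 = 10 − 9 = 1 completes the 10 across.
Given what's placed, R3C1 must be 9 to fit the 23 across and 18 down.
Given what's placed, R3C3 must be 8 to fit the 23 across and 18 down.
R4C1 = 18 − 11 = 7 completes the 18 down.
R4C2 = 12 − 7 = 5 completes the 12 across.
R1C2 = 8: the only remaining digit allowed by both the 17 across and the 26 down.
R1C3 = 17 − 8 = 9 completes the 17 across.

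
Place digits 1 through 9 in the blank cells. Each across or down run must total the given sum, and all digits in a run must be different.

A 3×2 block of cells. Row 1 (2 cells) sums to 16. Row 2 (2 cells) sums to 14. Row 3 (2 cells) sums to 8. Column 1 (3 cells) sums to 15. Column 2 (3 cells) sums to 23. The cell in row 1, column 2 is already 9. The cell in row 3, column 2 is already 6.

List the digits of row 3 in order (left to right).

2 6

16 in 2 cells must be {7,9}; 23 in 3 cells must be {6,8,9}.
(1,1) = 16 − 9 = 7 completes the 16 across.
(2,2) = 23 − 15 = 8 completes the 23 down.
(3,1) = 8 − 6 = 2 completes the 8 across.
(2,1) = 14 − 8 = 6 completes the 14 across.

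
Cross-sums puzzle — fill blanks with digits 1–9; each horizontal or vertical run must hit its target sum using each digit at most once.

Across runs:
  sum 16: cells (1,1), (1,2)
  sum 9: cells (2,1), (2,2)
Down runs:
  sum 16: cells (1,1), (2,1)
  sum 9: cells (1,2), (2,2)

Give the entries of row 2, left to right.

7 2

16 in 2 cells must be {7,9}.
The 16 across and the 9 down share only 7, so (1,2) = 7.
The 9 across and the 16 down share only 7, so (2,1) = 7.
(2,2) = 9 − 7 = 2 completes the 9 across.
(1,1) = 16 − 7 = 9 completes the 16 across.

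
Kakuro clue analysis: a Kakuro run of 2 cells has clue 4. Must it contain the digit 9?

No

The only way to make 4 from 2 distinct digits is {1,3}, which does not contain 9.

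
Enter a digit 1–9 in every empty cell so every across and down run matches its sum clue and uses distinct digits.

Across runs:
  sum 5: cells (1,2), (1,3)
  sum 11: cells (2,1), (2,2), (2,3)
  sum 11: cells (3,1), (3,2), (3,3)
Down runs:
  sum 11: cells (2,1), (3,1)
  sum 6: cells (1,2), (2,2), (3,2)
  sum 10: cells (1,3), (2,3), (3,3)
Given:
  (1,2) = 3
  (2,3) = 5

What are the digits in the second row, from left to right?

6 in 3 cells must be {1,2,3}.
(1,3) = 5 − 3 = 2 completes the 5 across.
(2,2) = 2: the only remaining digit allowed by both the 11 across and the 6 down.
(3,2) = 6 − 5 = 1 completes the 6 down.
(3,3) = 10 − 7 = 3 completes the 10 down.
(2,1) = 11 − 7 = 4 completes the 11 across.
(3,1) = 11 − 4 = 7 completes the 11 across.

4 2 5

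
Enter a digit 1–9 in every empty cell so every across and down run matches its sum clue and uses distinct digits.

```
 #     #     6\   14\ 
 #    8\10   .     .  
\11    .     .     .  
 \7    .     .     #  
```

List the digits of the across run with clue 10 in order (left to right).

2, 8

6 in 3 cells must be {1,2,3}.
Nothing is forced directly, so branch on R1C2, whose candidates are 1 or 2 or 3. If R1C2 = 1: that forces R1C3 = 9, R2C3 = 5, R2C1 = 2, after which R2C2 would have to be in {4} for the 11 across but in {2,3} for the 6 down — contradiction. If R1C2 = 3: then R1C3 would have to be in {7} for the 10 across but in {5,6,8,9} for the 14 down — contradiction. So R1C2 = 2.
R1C3 = 10 − 2 = 8 completes the 10 across.
R2C3 = 14 − 8 = 6 completes the 14 down.
No cell is forced outright now. R2C2 can only be 1 or 3 (the digits allowed by both its 11 across and its 6 down). If R2C2 = 1: then R2C1 would have to be in {4} for the 11 across but in {1,2,3,5,6,7} for the 8 down — contradiction. So R2C2 = 3.
R2C1 = 11 − 9 = 2 completes the 11 across.
R3C1 = 8 − 2 = 6 completes the 8 down.
R3C2 = 7 − 6 = 1 completes the 7 across.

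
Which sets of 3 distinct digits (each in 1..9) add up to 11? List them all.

3 distinct digits from 1–9 sum between 6 and 24.

{1,2,8}; {1,3,7}; {1,4,6}; {2,3,6}; {2,4,5}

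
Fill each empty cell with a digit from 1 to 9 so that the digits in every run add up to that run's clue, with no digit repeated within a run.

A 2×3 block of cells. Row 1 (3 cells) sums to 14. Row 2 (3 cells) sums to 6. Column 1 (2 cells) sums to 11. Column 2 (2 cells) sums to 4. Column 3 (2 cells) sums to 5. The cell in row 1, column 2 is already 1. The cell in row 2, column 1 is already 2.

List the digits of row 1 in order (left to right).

9 1 4

6 in 3 cells must be {1,2,3}; 4 in 2 cells must be {1,3}.
(1,1) = 11 − 2 = 9 completes the 11 down.
(1,3) = 14 − 10 = 4 completes the 14 across.
(2,2) = 4 − 1 = 3 completes the 4 down.
(2,3) = 6 − 5 = 1 completes the 6 across.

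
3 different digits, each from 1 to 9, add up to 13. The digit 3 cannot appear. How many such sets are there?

4

3 distinct digits from 1–9 sum between 6 and 24.
Dropping sets that contain 3.
Enumerating: {1,4,8}, {1,5,7}, {2,4,7}, {2,5,6}.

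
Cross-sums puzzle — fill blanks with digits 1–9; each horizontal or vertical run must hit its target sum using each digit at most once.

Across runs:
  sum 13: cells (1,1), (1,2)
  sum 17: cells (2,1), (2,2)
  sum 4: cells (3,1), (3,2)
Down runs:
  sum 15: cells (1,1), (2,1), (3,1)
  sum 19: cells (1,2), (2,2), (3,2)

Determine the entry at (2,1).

8

17 in 2 cells must be {8,9}; 4 in 2 cells must be {1,3}.
The 4 across and the 19 down share only 3, so (3,2) = 3.
Given what's placed, (2,2) must be 9 to fit the 17 across and 19 down.
(3,1) = 4 − 3 = 1 completes the 4 across.
(1,2) = 19 − 12 = 7 completes the 19 down.
(2,1) = 17 − 9 = 8 completes the 17 across.
(1,1) = 13 − 7 = 6 completes the 13 across.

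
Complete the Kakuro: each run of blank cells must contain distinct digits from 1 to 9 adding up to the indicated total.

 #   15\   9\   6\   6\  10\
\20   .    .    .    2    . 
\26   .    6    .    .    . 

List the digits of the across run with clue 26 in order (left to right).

R1C2 = 9 − 6 = 3 completes the 9 down.
R2C4 = 6 − 2 = 4 completes the 6 down.
Nothing is forced directly, so branch on R2C1, whose candidates are 7 or 8 or 9. If R2C1 = 7: that forces R1C1 = 8, R1C3 = 1, R1C5 = 6, after which R2C3 would have to be in {1,8} for the 26 across but in {5} for the 6 down — contradiction. If R2C1 = 8: then R1C1 would have to be in {1,4,5,6,8,9} for the 20 across but in {7} for the 15 down — contradiction. So R2C1 = 9.
R1C1 = 15 − 9 = 6 completes the 15 down.
R2C5 = 2: the only remaining digit allowed by both the 26 across and the 10 down.
R1C5 = 10 − 2 = 8 completes the 10 down.
R2C3 = 26 − 21 = 5 completes the 26 across.
R1C3 = 20 − 19 = 1 completes the 20 across.

9 6 5 4 2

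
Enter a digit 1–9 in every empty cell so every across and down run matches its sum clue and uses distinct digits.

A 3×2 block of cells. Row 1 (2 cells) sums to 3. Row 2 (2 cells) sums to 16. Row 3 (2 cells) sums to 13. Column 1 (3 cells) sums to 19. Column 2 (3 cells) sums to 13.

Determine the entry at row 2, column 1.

9

3 in 2 cells must be {1,2}; 16 in 2 cells must be {7,9}.
The 3 across and the 19 down share only 2, so (1,1) = 2.
(1,2) = 3 − 2 = 1 completes the 3 across.
Given what's placed, (2,1) must be 9 to fit the 16 across and 19 down.
(2,2) = 16 − 9 = 7 completes the 16 across.
(3,1) = 19 − 11 = 8 completes the 19 down.
(3,2) = 13 − 8 = 5 completes the 13 across.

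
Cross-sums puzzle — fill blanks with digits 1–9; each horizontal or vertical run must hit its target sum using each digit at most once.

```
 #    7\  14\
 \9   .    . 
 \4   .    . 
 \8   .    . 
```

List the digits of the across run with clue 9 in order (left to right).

4 in 2 cells must be {1,3}; 7 in 3 cells must be {1,2,4}.
The 4 across and the 7 down share only 1, so R2C1 = 1.
R2C2 = 4 − 1 = 3 completes the 4 across.
Given what's placed, R3C1 must be 2 to fit the 8 across and 7 down.
R3C2 = 8 − 2 = 6 completes the 8 across.
R1C1 = 7 − 3 = 4 completes the 7 down.
R1C2 = 9 − 4 = 5 completes the 9 across.

4 5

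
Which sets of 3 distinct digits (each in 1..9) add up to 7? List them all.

3 distinct digits from 1–9 sum between 6 and 24.
Only one set works: {1,2,4}.

{1,2,4}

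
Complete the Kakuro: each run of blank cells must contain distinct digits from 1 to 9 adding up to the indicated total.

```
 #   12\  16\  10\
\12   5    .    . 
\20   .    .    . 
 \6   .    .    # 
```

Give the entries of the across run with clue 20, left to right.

No cell is forced outright now. R3C1 can only be 1 or 4 (the digits allowed by both its 6 across and its 12 down). If R3C1 = 1: that forces R2C1 = 6, R2C3 = 9, R3C2 = 5, R1C3 = 1, after which R2C2 would have to be in {5} for the 20 across but in {2,3,4,7,8,9} for the 16 down — contradiction. So R3C1 = 4.
R2C1 = 12 − 9 = 3 completes the 12 down.
R3C2 = 6 − 4 = 2 completes the 6 across.
R1C2 = 6: the only remaining digit allowed by both the 12 across and the 16 down.
R1C3 = 12 − 11 = 1 completes the 12 across.
R2C2 = 16 − 8 = 8 completes the 16 down.
R2C3 = 20 − 11 = 9 completes the 20 across.

3 8 9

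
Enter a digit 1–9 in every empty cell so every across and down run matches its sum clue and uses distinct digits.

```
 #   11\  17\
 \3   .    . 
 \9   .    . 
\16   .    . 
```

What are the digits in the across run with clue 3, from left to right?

3 in 2 cells must be {1,2}; 16 in 2 cells must be {7,9}.
The 16 across and the 11 down share only 7, so R3C1 = 7.
R3C2 = 16 − 7 = 9 completes the 16 across.
Given what's placed, R1C1 must be 1 to fit the 3 across and 11 down.
R1C2 = 3 − 1 = 2 completes the 3 across.
R2C1 = 11 − 8 = 3 completes the 11 down.
R2C2 = 9 − 3 = 6 completes the 9 across.

1, 2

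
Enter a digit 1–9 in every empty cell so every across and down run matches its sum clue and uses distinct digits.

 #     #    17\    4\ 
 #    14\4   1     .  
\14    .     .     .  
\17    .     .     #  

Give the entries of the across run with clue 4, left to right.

1 3

4 in 2 cells must be {1,3}; 17 in 2 cells must be {8,9}.
R1C3 = 4 − 1 = 3 completes the 4 across.
R2C3 = 4 − 3 = 1 completes the 4 down.
R3C2 = 9: the only remaining digit allowed by both the 17 across and the 17 down.
R2C2 = 17 − 10 = 7 completes the 17 down.
R3C1 = 17 − 9 = 8 completes the 17 across.
R2C1 = 14 − 8 = 6 completes the 14 across.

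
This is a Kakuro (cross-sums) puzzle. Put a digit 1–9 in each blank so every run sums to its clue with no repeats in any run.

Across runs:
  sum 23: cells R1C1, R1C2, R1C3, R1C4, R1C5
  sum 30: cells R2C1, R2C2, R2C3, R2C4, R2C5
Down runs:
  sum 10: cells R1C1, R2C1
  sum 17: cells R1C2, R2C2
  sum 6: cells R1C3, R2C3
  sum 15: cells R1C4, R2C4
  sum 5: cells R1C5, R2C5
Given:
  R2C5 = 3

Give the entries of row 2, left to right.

7 9 5 6 3

17 in 2 cells must be {8,9}.
R1C5 = 5 − 3 = 2 completes the 5 down.
Nothing is forced directly, so branch on R2C3, whose candidates are 4 or 5. If R2C3 = 4: then R1C3 would have to be in {1,3,4,5,6,7,8,9} for the 23 across but in {2} for the 6 down — contradiction. So R2C3 = 5.
R1C3 = 6 − 5 = 1 completes the 6 down.
R2C2 = 9: the only remaining digit allowed by both the 30 across and the 17 down.
R1C2 = 17 − 9 = 8 completes the 17 down.
Nothing is forced directly, so branch on R1C4, whose candidates are 7 or 9. If R1C4 = 7: then R1C1 would have to be in {5} for the 23 across but in {1,2,3,4,6,7,8,9} for the 10 down — contradiction. So R1C4 = 9.
R1C1 = 23 − 20 = 3 completes the 23 across.
R2C1 = 10 − 3 = 7 completes the 10 down.
R2C4 = 30 − 24 = 6 completes the 30 across.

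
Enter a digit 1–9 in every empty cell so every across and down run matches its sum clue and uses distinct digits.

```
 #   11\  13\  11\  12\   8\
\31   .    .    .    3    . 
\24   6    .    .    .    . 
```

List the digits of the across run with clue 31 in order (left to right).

R1C1 = 11 − 6 = 5 completes the 11 down.
R1C5 = 6: the only remaining digit allowed by both the 31 across and the 8 down.
R2C4 = 12 − 3 = 9 completes the 12 down.
R2C5 = 8 − 6 = 2 completes the 8 down.
R2C2 = 4: the only remaining digit allowed by both the 24 across and the 13 down.
R2C3 = 24 − 21 = 3 completes the 24 across.
R1C2 = 13 − 4 = 9 completes the 13 down.
R1C3 = 31 − 23 = 8 completes the 31 across.

5, 9, 8, 3, 6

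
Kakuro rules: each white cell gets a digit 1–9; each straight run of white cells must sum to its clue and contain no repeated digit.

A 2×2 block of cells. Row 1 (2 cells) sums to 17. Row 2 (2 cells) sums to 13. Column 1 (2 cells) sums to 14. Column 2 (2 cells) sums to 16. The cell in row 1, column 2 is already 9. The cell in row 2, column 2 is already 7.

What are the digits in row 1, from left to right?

8, 9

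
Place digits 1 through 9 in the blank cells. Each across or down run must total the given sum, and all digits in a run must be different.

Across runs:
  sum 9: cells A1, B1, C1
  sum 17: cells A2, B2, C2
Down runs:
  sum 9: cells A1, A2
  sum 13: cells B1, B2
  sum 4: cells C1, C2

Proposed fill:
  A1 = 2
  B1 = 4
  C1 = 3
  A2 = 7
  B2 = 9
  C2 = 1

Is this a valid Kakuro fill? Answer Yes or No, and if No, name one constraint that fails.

Across: 2+4+3=9; 7+9+1=17. Down: 2+7=9; 4+9=13; 3+1=4. No digit repeats within any run.

Yes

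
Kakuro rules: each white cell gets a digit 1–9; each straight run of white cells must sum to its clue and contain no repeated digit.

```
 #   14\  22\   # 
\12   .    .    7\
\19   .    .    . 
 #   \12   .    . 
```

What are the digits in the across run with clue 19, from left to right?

9, 6, 4

Nothing is forced directly, so branch on R1C1, whose candidates are 5 or 8 or 9. If R1C1 = 8: then R1C2 would have to be in {4} for the 12 across but in {5,6,7,8,9} for the 22 down — contradiction. If R1C1 = 9: then R1C2 would have to be in {3} for the 12 across but in {5,6,7,8,9} for the 22 down — contradiction. So R1C1 = 5.
R1C2 = 12 − 5 = 7 completes the 12 across.
R2C1 = 14 − 5 = 9 completes the 14 down.
R2C2 = 6: the only remaining digit allowed by both the 19 across and the 22 down.
R2C3 = 19 − 15 = 4 completes the 19 across.
R3C2 = 22 − 13 = 9 completes the 22 down.
R3C3 = 12 − 9 = 3 completes the 12 across.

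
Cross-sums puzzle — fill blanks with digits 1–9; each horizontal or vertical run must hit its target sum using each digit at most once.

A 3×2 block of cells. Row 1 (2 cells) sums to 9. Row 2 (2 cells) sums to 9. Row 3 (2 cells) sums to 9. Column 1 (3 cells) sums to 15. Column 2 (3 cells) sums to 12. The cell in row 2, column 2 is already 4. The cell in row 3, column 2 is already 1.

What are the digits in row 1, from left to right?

2 7

(1,2) = 12 − 5 = 7 completes the 12 down.
(2,1) = 9 − 4 = 5 completes the 9 across.
(3,1) = 9 − 1 = 8 completes the 9 across.
(1,1) = 9 − 7 = 2 completes the 9 across.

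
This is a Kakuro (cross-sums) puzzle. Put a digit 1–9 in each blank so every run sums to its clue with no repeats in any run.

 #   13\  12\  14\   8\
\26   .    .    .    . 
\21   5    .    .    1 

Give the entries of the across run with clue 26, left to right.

8 5 6 7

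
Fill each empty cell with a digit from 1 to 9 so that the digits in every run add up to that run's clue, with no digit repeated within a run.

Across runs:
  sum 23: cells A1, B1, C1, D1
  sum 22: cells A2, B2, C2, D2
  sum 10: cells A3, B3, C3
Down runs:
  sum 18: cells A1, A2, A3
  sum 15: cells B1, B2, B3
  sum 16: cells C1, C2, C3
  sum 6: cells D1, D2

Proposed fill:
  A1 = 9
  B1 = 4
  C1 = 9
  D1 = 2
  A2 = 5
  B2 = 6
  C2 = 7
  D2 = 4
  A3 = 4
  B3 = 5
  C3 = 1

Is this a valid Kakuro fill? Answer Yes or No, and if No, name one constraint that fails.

No — the down run C1–C3 sums to 17, not 16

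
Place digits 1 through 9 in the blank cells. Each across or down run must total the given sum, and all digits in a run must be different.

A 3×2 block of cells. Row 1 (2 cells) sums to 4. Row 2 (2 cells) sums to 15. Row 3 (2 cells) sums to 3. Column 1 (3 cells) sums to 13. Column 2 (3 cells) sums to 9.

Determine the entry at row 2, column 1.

4 in 2 cells must be {1,3}; 3 in 2 cells must be {1,2}.
The 15 across and the 9 down share only 6, so (2,2) = 6.
Given what's placed, (1,2) must be 1 to fit the 4 across and 9 down.
(2,1) = 15 − 6 = 9 completes the 15 across.
(3,1) = 1: the only remaining digit allowed by both the 3 across and the 13 down.
(3,2) = 3 − 1 = 2 completes the 3 across.
(1,1) = 4 − 1 = 3 completes the 4 across.

9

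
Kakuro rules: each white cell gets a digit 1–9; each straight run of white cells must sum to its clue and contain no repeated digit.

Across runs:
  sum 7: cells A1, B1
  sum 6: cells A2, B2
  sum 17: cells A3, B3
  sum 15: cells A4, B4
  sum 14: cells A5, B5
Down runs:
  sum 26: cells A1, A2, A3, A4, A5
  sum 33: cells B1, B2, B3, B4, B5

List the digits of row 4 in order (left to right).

8 7

17 in 2 cells must be {8,9}.
Nothing is forced directly, so branch on B2, whose candidates are 4 or 5. If B2 = 4: that forces B1 = 5, A2 = 2, after which A1 would have to be in {2} for the 7 across but in {1,3,4,5,6,7,8,9} for the 26 down — contradiction. So B2 = 5.
Given what's placed, B1 must be 4 to fit the 7 across and 33 down.
A2 = 6 − 5 = 1 completes the 6 across.
A1 = 7 − 4 = 3 completes the 7 across.
No cell is forced outright now. A3 can only be 8 or 9 (the digits allowed by both its 17 across and its 26 down). If A3 = 8: that forces B3 = 9, A4 = 9, after which B4 would have to be in {6} for the 15 across but in {7,8} for the 33 down — contradiction. So A3 = 9.
B3 = 17 − 9 = 8 completes the 17 across.
Given what's placed, B5 must be 9 to fit the 14 across and 33 down.
B4 = 33 − 26 = 7 completes the 33 down.
A5 = 14 − 9 = 5 completes the 14 across.
A4 = 15 − 7 = 8 completes the 15 across.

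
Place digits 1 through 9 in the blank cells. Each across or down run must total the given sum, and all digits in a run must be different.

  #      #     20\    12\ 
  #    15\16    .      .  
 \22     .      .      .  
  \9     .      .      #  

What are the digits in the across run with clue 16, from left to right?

9 7

16 in 2 cells must be {7,9}.
Nothing is forced directly, so branch on R1C2, whose candidates are 7 or 9. If R1C2 = 7: that forces R1C3 = 9, after which R2C3 would have to be in {5,6,7,8,9} for the 22 across but in {3} for the 12 down — contradiction. So R1C2 = 9.
R1C3 = 16 − 9 = 7 completes the 16 across.
R2C3 = 12 − 7 = 5 completes the 12 down.
R2C2 = 8: the only remaining digit allowed by both the 22 across and the 20 down.
R3C2 = 20 − 17 = 3 completes the 20 down.
R2C1 = 22 − 13 = 9 completes the 22 across.
R3C1 = 9 − 3 = 6 completes the 9 across.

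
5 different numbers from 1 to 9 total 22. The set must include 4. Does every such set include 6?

Counterexample: {1,2,4,7,8} sums to 22 under that restriction without using 6.

No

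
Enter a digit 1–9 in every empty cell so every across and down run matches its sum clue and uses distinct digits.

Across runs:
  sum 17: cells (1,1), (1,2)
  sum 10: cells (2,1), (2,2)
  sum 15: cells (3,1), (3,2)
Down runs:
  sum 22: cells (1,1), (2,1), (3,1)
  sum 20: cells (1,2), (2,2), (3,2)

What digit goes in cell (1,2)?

8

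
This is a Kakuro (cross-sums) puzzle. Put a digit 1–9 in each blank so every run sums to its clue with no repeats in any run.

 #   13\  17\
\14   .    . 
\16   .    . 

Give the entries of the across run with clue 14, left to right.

6 8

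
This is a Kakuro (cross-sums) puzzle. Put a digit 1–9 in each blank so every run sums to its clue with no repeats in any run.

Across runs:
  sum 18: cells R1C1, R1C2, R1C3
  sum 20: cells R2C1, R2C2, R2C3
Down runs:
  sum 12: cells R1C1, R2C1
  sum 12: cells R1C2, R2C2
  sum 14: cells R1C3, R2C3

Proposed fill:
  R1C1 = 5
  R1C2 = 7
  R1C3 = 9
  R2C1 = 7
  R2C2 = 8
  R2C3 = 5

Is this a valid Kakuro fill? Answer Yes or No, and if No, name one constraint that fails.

No — the down run R1C2–R2C2 sums to 15, not 12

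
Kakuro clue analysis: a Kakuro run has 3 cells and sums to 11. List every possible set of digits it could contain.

3 distinct digits from 1–9 sum between 6 and 24.

{1,2,8}; {1,3,7}; {1,4,6}; {2,3,6}; {2,4,5}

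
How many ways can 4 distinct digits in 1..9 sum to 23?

9

4 distinct digits from 1–9 sum between 10 and 30.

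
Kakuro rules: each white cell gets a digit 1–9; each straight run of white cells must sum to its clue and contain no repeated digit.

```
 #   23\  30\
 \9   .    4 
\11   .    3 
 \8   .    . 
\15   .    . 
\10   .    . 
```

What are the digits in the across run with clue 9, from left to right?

R1C1 = 9 − 4 = 5 completes the 9 across.
R2C1 = 11 − 3 = 8 completes the 11 across.
R3C2 = 6: the only remaining digit allowed by both the 8 across and the 30 down.
R3C1 = 8 − 6 = 2 completes the 8 across.
Given what's placed, R4C1 must be 7 to fit the 15 across and 23 down.
R4C2 = 15 − 7 = 8 completes the 15 across.
R5C1 = 23 − 22 = 1 completes the 23 down.
R5C2 = 10 − 1 = 9 completes the 10 across.

5, 4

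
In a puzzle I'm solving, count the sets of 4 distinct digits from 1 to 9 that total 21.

11

4 distinct digits from 1–9 sum between 10 and 30.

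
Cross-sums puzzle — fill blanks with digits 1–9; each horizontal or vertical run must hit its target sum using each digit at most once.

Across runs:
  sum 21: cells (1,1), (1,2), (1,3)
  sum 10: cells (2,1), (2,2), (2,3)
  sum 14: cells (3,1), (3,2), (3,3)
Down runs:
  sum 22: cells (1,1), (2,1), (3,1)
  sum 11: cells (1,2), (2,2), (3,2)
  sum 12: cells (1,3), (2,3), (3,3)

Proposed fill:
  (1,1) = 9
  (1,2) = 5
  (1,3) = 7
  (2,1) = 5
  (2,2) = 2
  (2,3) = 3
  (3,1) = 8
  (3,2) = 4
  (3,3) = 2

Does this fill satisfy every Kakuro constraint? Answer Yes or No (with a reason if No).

Yes

Across: 9+5+7=21; 5+2+3=10; 8+4+2=14. Down: 9+5+8=22; 5+2+4=11; 7+3+2=12. No digit repeats within any run.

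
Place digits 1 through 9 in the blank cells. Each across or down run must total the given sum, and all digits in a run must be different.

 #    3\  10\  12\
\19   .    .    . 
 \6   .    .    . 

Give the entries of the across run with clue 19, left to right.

2 8 9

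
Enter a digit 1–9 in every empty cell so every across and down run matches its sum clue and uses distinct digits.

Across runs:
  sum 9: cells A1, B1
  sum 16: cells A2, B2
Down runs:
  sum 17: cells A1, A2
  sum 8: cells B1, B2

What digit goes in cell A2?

9

16 in 2 cells must be {7,9}; 17 in 2 cells must be {8,9}.
The 9 across and the 17 down share only 8, so A1 = 8.
B1 = 9 − 8 = 1 completes the 9 across.
A2 = 17 − 8 = 9 completes the 17 down.
B2 = 16 − 9 = 7 completes the 16 across.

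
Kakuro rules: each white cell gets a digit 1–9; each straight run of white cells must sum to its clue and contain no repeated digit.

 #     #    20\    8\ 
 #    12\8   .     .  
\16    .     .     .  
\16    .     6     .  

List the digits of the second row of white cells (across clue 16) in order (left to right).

3 9 4

R1C2 = 5: the only remaining digit allowed by both the 8 across and the 20 down.
R1C3 = 8 − 5 = 3 completes the 8 across.
R2C2 = 20 − 11 = 9 completes the 20 down.
Given what's placed, R3C3 must be 1 to fit the 16 across and 8 down.
R2C3 = 8 − 4 = 4 completes the 8 down.
R3C1 = 16 − 7 = 9 completes the 16 across.
R2C1 = 16 − 13 = 3 completes the 16 across.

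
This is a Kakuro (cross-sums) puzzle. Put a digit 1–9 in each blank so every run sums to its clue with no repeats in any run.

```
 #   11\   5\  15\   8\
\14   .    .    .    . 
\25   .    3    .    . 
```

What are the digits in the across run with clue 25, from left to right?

R1C2 = 5 − 3 = 2 completes the 5 down.
Nothing is forced directly, so branch on R2C4, whose candidates are 5 or 6 or 7. If R2C4 = 5: that forces R1C4 = 3, R1C3 = 8, after which R2C3 would have to be in {8,9} for the 25 across but in {7} for the 15 down — contradiction. If R2C4 = 6: then R1C4 would have to be in {1,3,4,5,6,7,8} for the 14 across but in {2} for the 8 down — contradiction. So R2C4 = 7.
R1C4 = 8 − 7 = 1 completes the 8 down.
Nothing is forced directly, so branch on R2C1, whose candidates are 6 or 9. If R2C1 = 9: then R1C1 would have to be in {3,4,5,6,7,8} for the 14 across but in {2} for the 11 down — contradiction. So R2C1 = 6.
R1C1 = 11 − 6 = 5 completes the 11 down.
R1C3 = 14 − 8 = 6 completes the 14 across.
R2C3 = 25 − 16 = 9 completes the 25 across.

6 3 9 7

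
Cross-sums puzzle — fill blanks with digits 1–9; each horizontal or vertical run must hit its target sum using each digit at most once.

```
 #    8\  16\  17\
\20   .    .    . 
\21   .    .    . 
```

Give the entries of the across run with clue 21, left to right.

16 in 2 cells must be {7,9}; 17 in 2 cells must be {8,9}.
Nothing is forced directly, so branch on R1C2, whose candidates are 7 or 9. If R1C2 = 7: that forces R1C1 = 5, R1C3 = 8, after which R2C1 would have to be in {4,5,6,7,8,9} for the 21 across but in {3} for the 8 down — contradiction. So R1C2 = 9.
Given what's placed, R1C3 must be 8 to fit the 20 across and 17 down.
R2C2 = 16 − 9 = 7 completes the 16 down.
R2C3 = 17 − 8 = 9 completes the 17 down.
R1C1 = 20 − 17 = 3 completes the 20 across.
R2C1 = 21 − 16 = 5 completes the 21 across.

5 7 9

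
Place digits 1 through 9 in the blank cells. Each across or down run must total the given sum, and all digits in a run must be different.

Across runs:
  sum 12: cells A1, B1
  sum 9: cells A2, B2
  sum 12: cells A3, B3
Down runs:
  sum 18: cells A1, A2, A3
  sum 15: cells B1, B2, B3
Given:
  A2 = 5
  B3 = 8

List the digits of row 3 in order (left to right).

B2 = 9 − 5 = 4 completes the 9 across.
A3 = 12 − 8 = 4 completes the 12 across.
A1 = 18 − 9 = 9 completes the 18 down.
B1 = 12 − 9 = 3 completes the 12 across.

4, 8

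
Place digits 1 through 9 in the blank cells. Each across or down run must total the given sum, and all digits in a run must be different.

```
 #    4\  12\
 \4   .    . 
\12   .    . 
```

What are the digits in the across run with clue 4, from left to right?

4 in 2 cells must be {1,3}.
The 4 across and the 12 down share only 3, so R1C2 = 3.
The 12 across and the 4 down share only 3, so R2C1 = 3.
R2C2 = 12 − 3 = 9 completes the 12 across.
R1C1 = 4 − 3 = 1 completes the 4 across.

1 3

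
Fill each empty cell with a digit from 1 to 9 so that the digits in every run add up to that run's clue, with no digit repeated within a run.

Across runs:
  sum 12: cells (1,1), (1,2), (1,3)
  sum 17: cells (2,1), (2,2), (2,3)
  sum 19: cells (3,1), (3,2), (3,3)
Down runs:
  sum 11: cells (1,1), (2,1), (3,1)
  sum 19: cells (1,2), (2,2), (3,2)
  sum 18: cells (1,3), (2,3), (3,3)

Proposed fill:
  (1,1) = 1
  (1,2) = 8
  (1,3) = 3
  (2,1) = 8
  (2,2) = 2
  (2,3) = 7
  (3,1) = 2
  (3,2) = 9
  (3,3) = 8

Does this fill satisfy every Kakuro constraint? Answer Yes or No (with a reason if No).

Across: 1+8+3=12; 8+2+7=17; 2+9+8=19. Down: 1+8+2=11; 8+2+9=19; 3+7+8=18. No digit repeats within any run.

Yes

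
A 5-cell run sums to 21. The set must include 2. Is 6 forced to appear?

No

Counterexample: {1,2,3,7,8} sums to 21 under that restriction without using 6.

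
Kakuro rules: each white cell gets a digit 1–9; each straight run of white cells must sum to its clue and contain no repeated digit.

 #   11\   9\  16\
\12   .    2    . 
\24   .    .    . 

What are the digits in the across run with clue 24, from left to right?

24 in 3 cells must be {7,8,9}; 16 in 2 cells must be {7,9}.
R2C2 = 9 − 2 = 7 completes the 9 down.
Given what's placed, R2C3 must be 9 to fit the 24 across and 16 down.
R1C3 = 16 − 9 = 7 completes the 16 down.
R2C1 = 24 − 16 = 8 completes the 24 across.
R1C1 = 12 − 9 = 3 completes the 12 across.

8 7 9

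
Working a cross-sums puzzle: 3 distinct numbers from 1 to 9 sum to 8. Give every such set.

{1,2,5}; {1,3,4}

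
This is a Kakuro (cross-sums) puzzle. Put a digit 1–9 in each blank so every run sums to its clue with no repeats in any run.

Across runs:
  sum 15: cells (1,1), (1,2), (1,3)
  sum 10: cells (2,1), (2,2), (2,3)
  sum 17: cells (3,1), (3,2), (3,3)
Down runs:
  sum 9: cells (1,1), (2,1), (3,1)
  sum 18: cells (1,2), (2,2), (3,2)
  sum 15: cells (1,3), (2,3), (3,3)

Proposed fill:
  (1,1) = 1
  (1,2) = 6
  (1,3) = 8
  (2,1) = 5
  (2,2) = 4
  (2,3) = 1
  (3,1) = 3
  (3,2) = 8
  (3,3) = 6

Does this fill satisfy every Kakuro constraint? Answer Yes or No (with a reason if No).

Across: 1+6+8=15; 5+4+1=10; 3+8+6=17. Down: 1+5+3=9; 6+4+8=18; 8+1+6=15. No digit repeats within any run.

Yes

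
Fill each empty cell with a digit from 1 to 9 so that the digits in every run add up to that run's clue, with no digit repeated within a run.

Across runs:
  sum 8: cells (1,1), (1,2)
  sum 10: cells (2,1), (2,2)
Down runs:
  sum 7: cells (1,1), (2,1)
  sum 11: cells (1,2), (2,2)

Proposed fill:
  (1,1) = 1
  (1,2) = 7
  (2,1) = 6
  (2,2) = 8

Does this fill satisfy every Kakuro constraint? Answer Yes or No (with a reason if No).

No — the down run (1,2)–(2,2) sums to 15, not 11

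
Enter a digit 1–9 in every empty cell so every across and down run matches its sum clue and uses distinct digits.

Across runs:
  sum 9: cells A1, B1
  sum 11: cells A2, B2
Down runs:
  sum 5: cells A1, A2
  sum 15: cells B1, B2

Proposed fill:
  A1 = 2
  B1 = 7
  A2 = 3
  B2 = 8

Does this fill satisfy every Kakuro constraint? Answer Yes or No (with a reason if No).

Across: 2+7=9; 3+8=11. Down: 2+3=5; 7+8=15. No digit repeats within any run.

Yes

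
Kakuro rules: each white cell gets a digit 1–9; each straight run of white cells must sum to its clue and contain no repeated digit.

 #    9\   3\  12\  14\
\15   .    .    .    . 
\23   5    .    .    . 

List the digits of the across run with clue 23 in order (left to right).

3 in 2 cells must be {1,2}.
R1C1 = 9 − 5 = 4 completes the 9 down.
No cell is forced outright now. R1C4 can only be 6 or 8 (the digits allowed by both its 15 across and its 14 down). If R1C4 = 8: then R1C3 would have to be in {1,2} for the 15 across but in {3,4,5,7,8,9} for the 12 down — contradiction. So R1C4 = 6.
R1C2 = 2: the only remaining digit allowed by both the 15 across and the 3 down.
R1C3 = 15 − 12 = 3 completes the 15 across.
R2C2 = 3 − 2 = 1 completes the 3 down.
R2C3 = 12 − 3 = 9 completes the 12 down.
R2C4 = 23 − 15 = 8 completes the 23 across.

5, 1, 9, 8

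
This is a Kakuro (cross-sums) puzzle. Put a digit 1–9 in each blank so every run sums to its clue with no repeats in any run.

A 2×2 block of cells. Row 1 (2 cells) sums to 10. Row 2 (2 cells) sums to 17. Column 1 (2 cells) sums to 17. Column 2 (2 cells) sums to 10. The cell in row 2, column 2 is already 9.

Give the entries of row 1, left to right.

9 1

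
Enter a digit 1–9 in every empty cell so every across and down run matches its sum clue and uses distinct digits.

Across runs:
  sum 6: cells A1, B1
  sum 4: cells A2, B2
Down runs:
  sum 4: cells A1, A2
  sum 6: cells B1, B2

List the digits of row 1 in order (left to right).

1 5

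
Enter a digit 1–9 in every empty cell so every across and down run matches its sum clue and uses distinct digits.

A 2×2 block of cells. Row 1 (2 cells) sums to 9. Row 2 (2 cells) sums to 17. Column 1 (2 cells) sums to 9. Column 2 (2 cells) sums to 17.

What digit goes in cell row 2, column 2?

9

17 in 2 cells must be {8,9}.
The 9 across and the 17 down share only 8, so (1,2) = 8.
The 17 across and the 9 down share only 8, so (2,1) = 8.
(2,2) = 17 − 8 = 9 completes the 17 across.
(1,1) = 9 − 8 = 1 completes the 9 across.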